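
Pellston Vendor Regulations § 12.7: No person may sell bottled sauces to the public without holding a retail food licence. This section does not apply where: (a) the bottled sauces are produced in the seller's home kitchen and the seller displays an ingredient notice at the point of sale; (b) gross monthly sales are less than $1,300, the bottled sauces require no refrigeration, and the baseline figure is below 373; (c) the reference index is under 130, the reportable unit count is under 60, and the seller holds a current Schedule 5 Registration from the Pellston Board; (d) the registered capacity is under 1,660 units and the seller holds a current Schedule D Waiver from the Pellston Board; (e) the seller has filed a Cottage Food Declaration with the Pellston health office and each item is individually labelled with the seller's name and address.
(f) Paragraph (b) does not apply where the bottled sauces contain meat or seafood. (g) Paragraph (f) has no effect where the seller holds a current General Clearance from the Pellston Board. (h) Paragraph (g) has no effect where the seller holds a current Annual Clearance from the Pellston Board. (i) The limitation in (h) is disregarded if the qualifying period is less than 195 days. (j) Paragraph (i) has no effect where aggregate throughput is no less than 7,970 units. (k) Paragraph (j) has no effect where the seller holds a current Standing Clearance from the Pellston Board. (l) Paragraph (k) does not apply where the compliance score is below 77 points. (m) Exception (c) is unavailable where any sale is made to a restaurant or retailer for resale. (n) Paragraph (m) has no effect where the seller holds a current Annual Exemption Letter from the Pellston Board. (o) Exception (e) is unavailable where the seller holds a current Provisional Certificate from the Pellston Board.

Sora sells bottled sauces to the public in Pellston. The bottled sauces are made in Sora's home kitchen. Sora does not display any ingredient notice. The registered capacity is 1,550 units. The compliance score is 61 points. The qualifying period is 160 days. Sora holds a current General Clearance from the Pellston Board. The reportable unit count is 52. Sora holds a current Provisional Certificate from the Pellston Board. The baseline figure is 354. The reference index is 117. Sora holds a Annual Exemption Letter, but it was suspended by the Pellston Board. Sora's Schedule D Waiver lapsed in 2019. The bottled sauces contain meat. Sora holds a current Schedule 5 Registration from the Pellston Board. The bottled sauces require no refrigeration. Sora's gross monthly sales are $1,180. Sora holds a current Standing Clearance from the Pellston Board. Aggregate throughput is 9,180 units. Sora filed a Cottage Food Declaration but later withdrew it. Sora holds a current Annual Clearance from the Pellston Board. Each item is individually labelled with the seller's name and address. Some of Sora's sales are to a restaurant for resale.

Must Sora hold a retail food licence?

Yes — Sora must hold a retail food licence.

Exception (a) fails — no ingredient notice is displayed.
Exception (b)'s conditions are all satisfied: gross monthly sales are $1,180, less than the $1,300 limit; the bottled sauces are shelf-stable; the baseline figure is 354, below the 373 limit. But: (f) applies — the bottled sauces contain meat. (g) is engaged (a current General Clearance is held), but yields to (h): (h) is engaged — a current Annual Clearance is held. (i) would limit (h) — the qualifying period is 160 days, less than the 195 days limit — but (j) sets (i) aside: (j) applies — aggregate throughput is 9,180 units, meeting the 7,970 units threshold. (k) is engaged (a current Standing Clearance is held), but is set aside by (l): (l) is engaged — the compliance score is 61 points, below the 77 points limit. So (b) is unavailable.
Exception (c) is satisfied on its face — the reference index is 117, under the 130 limit; the reportable unit count is 52, under the 60 limit; a current Schedule 5 Registration is held. But applying paragraphs (m)–(n): (m) operates against (c): some sales are to a restaurant for resale. (n) is not triggered (no current Annual Exemption Letter is held), so (m) stands. (c) is therefore removed.
Exception (d) fails — there is no Schedule D Waiver in force.
Exception (e) does not apply: the Cottage Food Declaration was withdrawn.
No exception applies. The general rule governs.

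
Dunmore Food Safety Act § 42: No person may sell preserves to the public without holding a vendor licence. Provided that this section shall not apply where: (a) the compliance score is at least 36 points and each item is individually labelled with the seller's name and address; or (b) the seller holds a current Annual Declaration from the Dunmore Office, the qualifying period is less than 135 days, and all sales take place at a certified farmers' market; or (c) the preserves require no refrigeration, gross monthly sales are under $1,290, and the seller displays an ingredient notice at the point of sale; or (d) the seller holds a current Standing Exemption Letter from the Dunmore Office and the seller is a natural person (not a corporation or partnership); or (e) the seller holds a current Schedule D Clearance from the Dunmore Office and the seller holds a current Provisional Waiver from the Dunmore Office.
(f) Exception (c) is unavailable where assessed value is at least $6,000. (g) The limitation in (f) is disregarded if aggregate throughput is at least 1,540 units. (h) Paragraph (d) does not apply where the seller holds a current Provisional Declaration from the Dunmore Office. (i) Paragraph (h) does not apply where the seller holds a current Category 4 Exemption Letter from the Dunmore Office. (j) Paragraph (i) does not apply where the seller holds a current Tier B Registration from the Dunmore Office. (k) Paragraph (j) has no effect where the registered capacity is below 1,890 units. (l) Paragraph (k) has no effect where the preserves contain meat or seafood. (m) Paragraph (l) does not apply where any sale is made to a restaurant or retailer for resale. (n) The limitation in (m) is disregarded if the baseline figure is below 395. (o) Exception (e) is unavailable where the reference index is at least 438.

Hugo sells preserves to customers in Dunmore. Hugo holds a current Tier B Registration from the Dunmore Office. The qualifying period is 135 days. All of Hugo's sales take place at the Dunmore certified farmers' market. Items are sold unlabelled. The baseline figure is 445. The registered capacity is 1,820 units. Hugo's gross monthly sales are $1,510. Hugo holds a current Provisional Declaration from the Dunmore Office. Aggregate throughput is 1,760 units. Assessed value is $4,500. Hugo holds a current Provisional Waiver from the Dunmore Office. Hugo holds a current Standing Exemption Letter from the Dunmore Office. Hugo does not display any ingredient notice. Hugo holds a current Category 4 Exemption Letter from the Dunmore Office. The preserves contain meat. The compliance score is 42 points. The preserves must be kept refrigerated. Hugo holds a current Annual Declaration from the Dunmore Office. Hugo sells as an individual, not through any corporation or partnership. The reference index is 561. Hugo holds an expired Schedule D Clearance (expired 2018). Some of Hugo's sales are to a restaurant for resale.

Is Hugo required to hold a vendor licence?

No — exception (d) applies; Hugo is not required to hold a vendor licence.

Exception (a) does not apply: items are sold unlabelled.
Exception (b) fails — the qualifying period is 135 days, not less than 135 days.
Exception (c) requires that the preserves require no refrigeration; but the preserves require refrigeration, so (c) is unavailable.
Exception (d)'s conditions are all satisfied: a current Standing Exemption Letter is held; the seller is a natural person. As to paragraphs (h)–(n): (h) applies (a current Provisional Declaration is held), but is itself disapplied by (i): (i) operates against (h): a current Category 4 Exemption Letter is held. (j) would limit (i) — a current Tier B Registration is held — but (k) sets (j) aside: (k) applies — the registered capacity is 1,820 units, below the 1,890 units limit. (l) would limit (k) — the preserves contain meat — but (m) sets (l) aside: (m) applies — some sales are to a restaurant for resale. (n) is not engaged (the baseline figure is 445, not below 395), so (m) stands. So (d) applies.
Exception (e) requires that the seller holds a current Schedule D Clearance from the Dunmore Office; but the Schedule D Clearance is not current, so (e) is unavailable.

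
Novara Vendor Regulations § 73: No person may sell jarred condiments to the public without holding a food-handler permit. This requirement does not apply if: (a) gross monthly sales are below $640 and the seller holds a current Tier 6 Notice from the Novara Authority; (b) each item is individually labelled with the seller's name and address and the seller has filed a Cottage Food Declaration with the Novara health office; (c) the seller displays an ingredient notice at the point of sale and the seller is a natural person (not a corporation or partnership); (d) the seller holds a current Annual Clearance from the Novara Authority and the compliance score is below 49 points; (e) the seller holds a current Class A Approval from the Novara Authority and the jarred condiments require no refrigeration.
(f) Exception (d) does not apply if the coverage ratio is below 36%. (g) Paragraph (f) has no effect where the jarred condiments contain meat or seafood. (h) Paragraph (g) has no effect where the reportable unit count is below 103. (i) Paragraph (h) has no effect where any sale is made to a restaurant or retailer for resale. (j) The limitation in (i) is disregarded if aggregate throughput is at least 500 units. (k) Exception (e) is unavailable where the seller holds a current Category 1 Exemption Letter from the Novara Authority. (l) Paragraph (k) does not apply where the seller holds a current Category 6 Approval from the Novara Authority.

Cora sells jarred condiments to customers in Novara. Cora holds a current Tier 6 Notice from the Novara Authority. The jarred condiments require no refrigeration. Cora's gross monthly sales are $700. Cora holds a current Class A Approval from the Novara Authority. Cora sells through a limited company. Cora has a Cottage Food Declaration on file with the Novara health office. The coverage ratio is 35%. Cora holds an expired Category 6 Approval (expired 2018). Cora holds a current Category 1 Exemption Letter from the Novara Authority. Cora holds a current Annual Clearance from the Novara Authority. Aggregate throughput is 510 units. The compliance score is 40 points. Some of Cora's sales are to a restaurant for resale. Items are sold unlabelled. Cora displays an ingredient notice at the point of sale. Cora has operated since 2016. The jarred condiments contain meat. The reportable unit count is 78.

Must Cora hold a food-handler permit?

Yes — Cora must hold a food-handler permit.

Exception (a) fails — gross monthly sales are $700, not below $640.
Exception (b) does not apply: items are sold unlabelled.
Exception (c) requires that the seller is a natural person (not a corporation or partnership); but the seller operates through a limited company, so (c) is unavailable.
Exception (d)'s conditions are all satisfied: a current Annual Clearance is held; the compliance score is 40 points, below the 49 points limit. But applying paragraphs (f)–(j): (f) operates against (d): the coverage ratio is 35%, below the 36% limit. (g) is engaged (the jarred condiments contain meat), but is displaced by (h): (h) applies — the reportable unit count is 78, below the 103 limit. (i) applies (some sales are to a restaurant for resale), but is displaced by (j): (j) operates against (i): aggregate throughput is 510 units, meeting the 500 units threshold. Exception (d) does not apply.
Exception (e)'s conditions are all satisfied: a current Class A Approval is held; the jarred condiments are shelf-stable. Turning to paragraphs (k)–(l): (k) operates against (e): a current Category 1 Exemption Letter is held. (l), which would lift (k), does not operate here — no current Category 6 Approval is held. Exception (e) does not apply.
No exception applies. The general rule governs.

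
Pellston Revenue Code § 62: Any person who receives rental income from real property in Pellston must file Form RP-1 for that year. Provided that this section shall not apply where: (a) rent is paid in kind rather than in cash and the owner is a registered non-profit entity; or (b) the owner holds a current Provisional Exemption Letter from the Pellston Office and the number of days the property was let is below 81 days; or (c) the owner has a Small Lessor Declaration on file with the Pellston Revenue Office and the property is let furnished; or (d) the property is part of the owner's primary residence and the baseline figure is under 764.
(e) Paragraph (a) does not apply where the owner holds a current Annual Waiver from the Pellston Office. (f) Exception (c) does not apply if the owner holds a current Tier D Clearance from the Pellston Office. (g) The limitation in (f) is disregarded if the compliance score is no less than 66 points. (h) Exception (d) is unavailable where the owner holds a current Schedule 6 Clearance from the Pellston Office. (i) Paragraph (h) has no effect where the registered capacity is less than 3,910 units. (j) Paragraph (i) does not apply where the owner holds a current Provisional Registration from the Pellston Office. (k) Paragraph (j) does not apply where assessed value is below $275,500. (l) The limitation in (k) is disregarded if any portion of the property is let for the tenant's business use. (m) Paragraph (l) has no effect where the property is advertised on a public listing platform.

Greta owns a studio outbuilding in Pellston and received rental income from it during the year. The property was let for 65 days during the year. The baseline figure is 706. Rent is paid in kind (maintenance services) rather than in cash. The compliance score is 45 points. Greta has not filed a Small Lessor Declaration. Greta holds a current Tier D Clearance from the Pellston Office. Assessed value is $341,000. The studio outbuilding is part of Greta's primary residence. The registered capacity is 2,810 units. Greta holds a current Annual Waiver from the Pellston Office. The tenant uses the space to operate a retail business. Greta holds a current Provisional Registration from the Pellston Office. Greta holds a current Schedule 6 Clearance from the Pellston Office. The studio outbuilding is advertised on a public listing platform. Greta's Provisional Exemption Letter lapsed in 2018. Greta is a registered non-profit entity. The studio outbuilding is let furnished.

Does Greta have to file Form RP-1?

Exception (a)'s conditions are all satisfied: rent is paid in kind; Greta is a registered non-profit. Turning to paragraph (e): (e) is engaged — a current Annual Waiver is held. So (a) is unavailable.
Exception (b) fails — no current Provisional Exemption Letter is held.
Exception (c) requires that the owner has a Small Lessor Declaration on file with the Pellston Revenue Office; but no Small Lessor Declaration is on file, so (c) is unavailable.
Exception (d)'s conditions are all satisfied: the studio outbuilding is part of the primary residence; the baseline figure is 706, under the 764 limit. But applying paragraphs (h)–(m): (h) operates against (d): a current Schedule 6 Clearance is held. (i) would limit (h) — the registered capacity is 2,810 units, less than the 3,910 units limit — but (j) sets (i) aside: (j) is engaged — a current Provisional Registration is held. (k) is inapplicable (assessed value is $341,000, not below $275,500), so (j) stands. Exception (d) does not apply.
Every exception is unavailable, so the rule governs.

Yes — Greta must file Form RP-1.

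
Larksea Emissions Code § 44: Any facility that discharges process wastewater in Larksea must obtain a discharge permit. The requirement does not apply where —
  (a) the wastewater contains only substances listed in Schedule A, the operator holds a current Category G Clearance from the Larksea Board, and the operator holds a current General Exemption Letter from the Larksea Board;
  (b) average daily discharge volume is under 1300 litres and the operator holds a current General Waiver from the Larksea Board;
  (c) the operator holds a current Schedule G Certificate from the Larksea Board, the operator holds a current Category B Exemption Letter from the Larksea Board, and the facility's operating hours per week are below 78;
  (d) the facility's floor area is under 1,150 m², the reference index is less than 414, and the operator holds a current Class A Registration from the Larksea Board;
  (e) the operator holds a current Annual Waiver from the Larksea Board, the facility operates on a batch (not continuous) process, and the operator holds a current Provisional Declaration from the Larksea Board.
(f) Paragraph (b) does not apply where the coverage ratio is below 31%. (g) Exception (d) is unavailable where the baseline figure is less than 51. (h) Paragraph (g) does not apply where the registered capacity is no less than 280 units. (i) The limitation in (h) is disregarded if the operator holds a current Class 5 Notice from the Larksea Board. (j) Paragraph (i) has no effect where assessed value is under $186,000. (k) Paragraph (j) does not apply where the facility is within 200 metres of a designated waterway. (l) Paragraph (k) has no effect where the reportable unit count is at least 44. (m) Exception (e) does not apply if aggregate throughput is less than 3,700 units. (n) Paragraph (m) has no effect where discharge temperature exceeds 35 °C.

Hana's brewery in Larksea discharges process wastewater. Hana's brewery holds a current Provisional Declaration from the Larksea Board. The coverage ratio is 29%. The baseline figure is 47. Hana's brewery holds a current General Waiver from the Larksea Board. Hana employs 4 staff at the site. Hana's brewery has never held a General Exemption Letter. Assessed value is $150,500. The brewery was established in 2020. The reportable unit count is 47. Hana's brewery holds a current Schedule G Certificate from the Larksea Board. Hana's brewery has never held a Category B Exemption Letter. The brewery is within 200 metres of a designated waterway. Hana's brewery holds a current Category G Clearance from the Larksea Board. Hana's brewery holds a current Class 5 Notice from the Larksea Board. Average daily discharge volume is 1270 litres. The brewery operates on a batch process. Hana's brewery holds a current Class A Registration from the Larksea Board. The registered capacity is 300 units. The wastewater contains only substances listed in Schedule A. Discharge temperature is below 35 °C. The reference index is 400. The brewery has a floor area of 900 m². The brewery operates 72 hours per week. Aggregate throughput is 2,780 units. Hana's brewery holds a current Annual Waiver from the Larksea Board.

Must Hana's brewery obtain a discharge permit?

No — exception (d) applies; Hana's brewery is not required to obtain a discharge permit.

Exception (a) does not apply: the General Exemption Letter is not current.
Exception (b) is satisfied on its face — average daily discharge volume is 1270 litres, under the 1300 litres limit; a current General Waiver is held. But: (f) operates against (b): the coverage ratio is 29%, below the 31% limit. (b) is therefore removed.
Exception (c) fails — no current Category B Exemption Letter is held.
Exception (d)'s conditions are all satisfied: the facility's floor area is 900 m², under the 1,150 m² limit; the reference index is 400, less than the 414 limit; a current Class A Registration is held. Applying paragraphs (g)–(l): (g) operates (the baseline figure is 47, less than the 51 limit), but is overridden by (h): (h) is engaged — the registered capacity is 300 units, meeting the 280 units threshold. (i) is engaged (a current Class 5 Notice is held), but is set aside by (j): (j) operates against (i): assessed value is $150,500, under the $186,000 limit. (k) is engaged (the brewery is within 200 m of a designated waterway), but is set aside by (l): (l) is triggered — the reportable unit count is 47, meeting the 44 threshold. So (d) applies.
Exception (e) is satisfied on its face — a current Annual Waiver is held; the facility operates on a batch process; a current Provisional Declaration is held. But: (m) operates against (e): aggregate throughput is 2,780 units, less than the 3,700 units limit. (n) is inapplicable (discharge temperature is below 35 °C), so (m) stands. Exception (e) does not apply.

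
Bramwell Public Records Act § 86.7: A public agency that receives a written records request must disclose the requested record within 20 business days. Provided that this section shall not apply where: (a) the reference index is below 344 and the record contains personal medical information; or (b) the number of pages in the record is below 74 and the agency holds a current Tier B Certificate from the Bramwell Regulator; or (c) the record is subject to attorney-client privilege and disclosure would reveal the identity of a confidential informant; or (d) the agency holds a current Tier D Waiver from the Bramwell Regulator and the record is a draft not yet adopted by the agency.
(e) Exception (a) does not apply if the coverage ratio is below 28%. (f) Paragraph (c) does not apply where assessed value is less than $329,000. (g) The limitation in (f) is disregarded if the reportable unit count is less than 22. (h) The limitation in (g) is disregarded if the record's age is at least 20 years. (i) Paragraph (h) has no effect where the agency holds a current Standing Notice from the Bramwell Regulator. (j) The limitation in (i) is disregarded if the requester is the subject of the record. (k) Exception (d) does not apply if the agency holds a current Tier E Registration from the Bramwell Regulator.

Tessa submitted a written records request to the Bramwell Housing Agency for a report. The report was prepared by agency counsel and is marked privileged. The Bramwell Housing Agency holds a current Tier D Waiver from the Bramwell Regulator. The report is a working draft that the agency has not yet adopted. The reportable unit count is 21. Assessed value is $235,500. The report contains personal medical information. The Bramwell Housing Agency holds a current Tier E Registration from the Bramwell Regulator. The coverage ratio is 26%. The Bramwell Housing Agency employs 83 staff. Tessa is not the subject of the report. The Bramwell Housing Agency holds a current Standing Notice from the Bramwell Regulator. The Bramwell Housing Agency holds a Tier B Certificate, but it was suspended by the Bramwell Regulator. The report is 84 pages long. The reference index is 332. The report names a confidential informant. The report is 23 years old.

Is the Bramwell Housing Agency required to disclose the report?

No — exception (c) applies; the Bramwell Housing Agency is not required to disclose the report.

Exception (a): the reference index is 332, below the 344 limit; the report contains personal medical information — every condition holds. However, paragraph (e) must be considered: (e) operates — the coverage ratio is 26%, below the 28% limit. (a) is therefore removed.
Exception (b) fails — the number of pages in the record is 84, not below 74.
All of (c)'s requirements are met (the report is privileged; the report names a confidential informant). Applying paragraphs (f)–(j): (f) is engaged (assessed value is $235,500, less than the $329,000 limit), but is itself disapplied by (g): (g) operates against (f): the reportable unit count is 21, less than the 22 limit. (h) would limit (g) — the record's age is 23 years, meeting the 20 years threshold — but (i) sets (h) aside: (i) is triggered — a current Standing Notice is held. (j) is not triggered (Tessa is not the subject of the report), so (i) stands. (c) remains available.
Exception (d) is satisfied on its face — a current Tier D Waiver is held; the report is an unadopted draft. Turning to paragraph (k): (k) is engaged — a current Tier E Registration is held. Exception (d) does not apply.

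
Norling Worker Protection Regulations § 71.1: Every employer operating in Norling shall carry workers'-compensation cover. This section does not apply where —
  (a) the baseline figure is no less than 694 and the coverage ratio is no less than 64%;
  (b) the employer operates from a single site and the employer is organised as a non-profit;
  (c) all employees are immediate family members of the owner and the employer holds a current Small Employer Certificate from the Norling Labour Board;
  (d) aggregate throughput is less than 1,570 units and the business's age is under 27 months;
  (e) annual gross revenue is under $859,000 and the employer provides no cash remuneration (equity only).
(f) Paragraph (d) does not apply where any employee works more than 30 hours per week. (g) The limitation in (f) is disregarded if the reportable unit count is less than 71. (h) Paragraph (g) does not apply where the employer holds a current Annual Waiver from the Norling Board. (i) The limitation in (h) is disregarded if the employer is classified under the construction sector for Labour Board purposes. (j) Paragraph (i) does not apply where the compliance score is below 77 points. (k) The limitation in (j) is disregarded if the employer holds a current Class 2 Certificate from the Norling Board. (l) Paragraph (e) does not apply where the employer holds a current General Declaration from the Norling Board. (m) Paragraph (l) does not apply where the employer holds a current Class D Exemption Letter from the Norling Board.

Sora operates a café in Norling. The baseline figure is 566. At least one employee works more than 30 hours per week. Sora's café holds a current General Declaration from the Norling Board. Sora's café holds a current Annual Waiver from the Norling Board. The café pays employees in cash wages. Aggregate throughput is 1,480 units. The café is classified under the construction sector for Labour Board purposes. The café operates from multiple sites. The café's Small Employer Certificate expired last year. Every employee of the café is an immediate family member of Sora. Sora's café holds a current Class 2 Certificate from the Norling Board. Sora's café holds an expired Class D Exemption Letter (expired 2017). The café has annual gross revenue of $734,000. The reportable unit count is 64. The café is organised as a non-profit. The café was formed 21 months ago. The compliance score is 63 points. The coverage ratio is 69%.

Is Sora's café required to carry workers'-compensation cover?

No — exception (d) applies; Sora's café is not required to carry workers'-compensation cover.

Exception (a) requires that the baseline figure is no less than 694; but the baseline figure is 566, short of 694, so (a) is unavailable.
Exception (b) fails — the employer operates from multiple sites.
Exception (c) does not apply: the Small Employer Certificate has expired.
Exception (d)'s conditions are all satisfied: aggregate throughput is 1,480 units, less than the 1,570 units limit; the business's age is 21 months, under the 27 months limit. As to paragraphs (f)–(k): (f) would limit (d) — at least one employee exceeds 30 hours/week — but (g) sets (f) aside: (g) is engaged — the reportable unit count is 64, less than the 71 limit. (h) applies (a current Annual Waiver is held), but yields to (i): (i) is engaged — the café is classified under the construction sector. (j) operates (the compliance score is 63 points, below the 77 points limit), but yields to (k): (k) operates against (j): a current Class 2 Certificate is held. (d) remains available.
Exception (e) fails — employees are paid cash wages.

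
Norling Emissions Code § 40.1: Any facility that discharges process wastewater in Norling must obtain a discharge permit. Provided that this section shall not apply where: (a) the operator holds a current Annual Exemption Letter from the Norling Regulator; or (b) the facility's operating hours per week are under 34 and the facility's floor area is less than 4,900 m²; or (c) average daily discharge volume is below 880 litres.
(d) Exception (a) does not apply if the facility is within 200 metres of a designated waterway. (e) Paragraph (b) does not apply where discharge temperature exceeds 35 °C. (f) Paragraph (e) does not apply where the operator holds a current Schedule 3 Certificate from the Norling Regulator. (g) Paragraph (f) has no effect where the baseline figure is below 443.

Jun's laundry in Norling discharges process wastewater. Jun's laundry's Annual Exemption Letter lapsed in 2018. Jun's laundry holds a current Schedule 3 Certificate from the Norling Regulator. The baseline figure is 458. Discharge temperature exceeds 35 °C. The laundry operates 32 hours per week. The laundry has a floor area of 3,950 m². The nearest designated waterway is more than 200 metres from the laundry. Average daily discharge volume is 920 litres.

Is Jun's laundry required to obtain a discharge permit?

No — exception (b) applies; Jun's laundry is not required to obtain a discharge permit.

Exception (a) does not apply: there is no Annual Exemption Letter in force.
Exception (b) is satisfied on its face — the facility's operating hours per week are 32, under the 34 limit; the facility's floor area is 3,950 m², less than the 4,900 m² limit. Under paragraphs (e)–(g): (e) is engaged (discharge temperature exceeds 35 °C), but is displaced by (f): (f) applies — a current Schedule 3 Certificate is held. (g), which would lift (f), is not engaged — the baseline figure is 458, not below 443. Exception (b) stands.
Exception (c) does not apply: average daily discharge volume is 920 litres, not below 880 litres.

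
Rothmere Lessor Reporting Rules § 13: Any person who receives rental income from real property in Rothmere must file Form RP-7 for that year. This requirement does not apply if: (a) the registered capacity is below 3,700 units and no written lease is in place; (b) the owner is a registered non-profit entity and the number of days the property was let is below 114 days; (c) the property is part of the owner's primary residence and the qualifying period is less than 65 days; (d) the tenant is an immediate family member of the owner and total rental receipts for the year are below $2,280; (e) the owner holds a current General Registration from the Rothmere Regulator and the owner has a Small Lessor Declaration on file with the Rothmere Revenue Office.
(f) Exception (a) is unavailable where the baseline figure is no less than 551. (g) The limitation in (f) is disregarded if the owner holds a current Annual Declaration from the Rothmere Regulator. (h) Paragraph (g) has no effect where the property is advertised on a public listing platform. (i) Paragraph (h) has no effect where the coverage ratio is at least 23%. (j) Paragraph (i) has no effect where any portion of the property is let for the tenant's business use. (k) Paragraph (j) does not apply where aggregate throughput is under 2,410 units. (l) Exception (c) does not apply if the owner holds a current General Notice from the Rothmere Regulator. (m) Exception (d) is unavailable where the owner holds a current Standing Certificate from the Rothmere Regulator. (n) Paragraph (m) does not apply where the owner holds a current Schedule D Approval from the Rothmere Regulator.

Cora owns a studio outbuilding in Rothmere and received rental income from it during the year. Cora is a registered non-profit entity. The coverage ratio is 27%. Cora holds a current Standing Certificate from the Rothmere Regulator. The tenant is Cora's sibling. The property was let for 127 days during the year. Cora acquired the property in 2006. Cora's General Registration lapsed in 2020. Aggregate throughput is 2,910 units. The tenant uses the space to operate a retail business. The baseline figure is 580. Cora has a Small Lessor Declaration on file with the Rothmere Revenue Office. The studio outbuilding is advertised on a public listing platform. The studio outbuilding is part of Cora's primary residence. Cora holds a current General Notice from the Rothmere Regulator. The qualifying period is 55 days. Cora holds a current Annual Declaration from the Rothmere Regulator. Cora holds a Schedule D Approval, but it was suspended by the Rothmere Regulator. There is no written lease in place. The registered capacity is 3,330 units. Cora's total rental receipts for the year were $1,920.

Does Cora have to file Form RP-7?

All of (a)'s requirements are met (the registered capacity is 3,330 units, below the 3,700 units limit; there is no written lease). However, paragraphs (f)–(k) must be considered: (f) is engaged — the baseline figure is 580, meeting the 551 threshold. (g) would limit (f) — a current Annual Declaration is held — but (h) sets (g) aside: (h) operates against (g): the property is publicly advertised. (i) is engaged (the coverage ratio is 27%, meeting the 23% threshold), but is overridden by (j): (j) operates against (i): the space is let for business use. (k) is not engaged (aggregate throughput is 2,910 units, not under 2,410 units), so (j) stands. So (a) is unavailable.
Exception (b) requires that the number of days the property was let is below 114 days; but the number of days the property was let is 127 days, not below 114 days, so (b) is unavailable.
Exception (c): the studio outbuilding is part of the primary residence; the qualifying period is 55 days, less than the 65 days limit — every condition holds. Turning to paragraph (l): (l) operates against (c): a current General Notice is held. Exception (c) does not apply.
Exception (d) is satisfied on its face — the tenant is an immediate family member; total rental receipts for the year are $1,920, below the $2,280 limit. However, paragraphs (m)–(n) must be considered: (m) is engaged — a current Standing Certificate is held. (n) is not triggered (there is no Schedule D Approval in force), so (m) stands. Exception (d) does not apply.
Exception (e) does not apply: there is no General Registration in force.
No exception is made out. Cora falls within the general rule.

Yes — Cora must file Form RP-7.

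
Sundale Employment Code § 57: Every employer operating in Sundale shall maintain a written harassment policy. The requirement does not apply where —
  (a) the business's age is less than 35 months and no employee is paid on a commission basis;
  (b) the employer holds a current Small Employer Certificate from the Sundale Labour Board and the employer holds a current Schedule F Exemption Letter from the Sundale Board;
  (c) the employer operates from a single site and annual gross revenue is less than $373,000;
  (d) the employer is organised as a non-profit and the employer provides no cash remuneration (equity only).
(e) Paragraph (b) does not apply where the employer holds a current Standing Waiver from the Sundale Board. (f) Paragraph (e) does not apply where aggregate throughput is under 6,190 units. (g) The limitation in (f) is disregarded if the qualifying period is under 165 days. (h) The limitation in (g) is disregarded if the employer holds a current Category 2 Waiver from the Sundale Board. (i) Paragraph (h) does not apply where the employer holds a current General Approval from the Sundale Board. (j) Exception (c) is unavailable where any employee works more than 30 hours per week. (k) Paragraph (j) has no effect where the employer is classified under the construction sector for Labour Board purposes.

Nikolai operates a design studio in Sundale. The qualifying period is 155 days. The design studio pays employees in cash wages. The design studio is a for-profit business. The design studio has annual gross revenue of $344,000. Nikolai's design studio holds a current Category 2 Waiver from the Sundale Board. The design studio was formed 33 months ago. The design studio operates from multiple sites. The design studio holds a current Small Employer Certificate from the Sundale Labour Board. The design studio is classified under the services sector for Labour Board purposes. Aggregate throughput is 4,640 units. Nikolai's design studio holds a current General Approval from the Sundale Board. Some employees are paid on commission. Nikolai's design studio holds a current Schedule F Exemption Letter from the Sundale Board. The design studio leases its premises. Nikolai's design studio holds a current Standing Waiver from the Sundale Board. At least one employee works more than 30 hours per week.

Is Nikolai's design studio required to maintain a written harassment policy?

Exception (a) does not apply: some employees are paid on commission.
All of (b)'s requirements are met (a current Small Employer Certificate is held; a current Schedule F Exemption Letter is held). But: (e) operates — a current Standing Waiver is held. (f) applies (aggregate throughput is 4,640 units, under the 6,190 units limit), but is set aside by (g): (g) operates — the qualifying period is 155 days, under the 165 days limit. (h) operates (a current Category 2 Waiver is held), but is itself disapplied by (i): (i) operates against (h): a current General Approval is held. So (b) is unavailable.
Exception (c) requires that the employer operates from a single site; but the employer operates from multiple sites, so (c) is unavailable.
Exception (d) fails — the employer is for-profit.
No exception displaces § 57.

Yes — Nikolai's design studio must maintain a written harassment policy.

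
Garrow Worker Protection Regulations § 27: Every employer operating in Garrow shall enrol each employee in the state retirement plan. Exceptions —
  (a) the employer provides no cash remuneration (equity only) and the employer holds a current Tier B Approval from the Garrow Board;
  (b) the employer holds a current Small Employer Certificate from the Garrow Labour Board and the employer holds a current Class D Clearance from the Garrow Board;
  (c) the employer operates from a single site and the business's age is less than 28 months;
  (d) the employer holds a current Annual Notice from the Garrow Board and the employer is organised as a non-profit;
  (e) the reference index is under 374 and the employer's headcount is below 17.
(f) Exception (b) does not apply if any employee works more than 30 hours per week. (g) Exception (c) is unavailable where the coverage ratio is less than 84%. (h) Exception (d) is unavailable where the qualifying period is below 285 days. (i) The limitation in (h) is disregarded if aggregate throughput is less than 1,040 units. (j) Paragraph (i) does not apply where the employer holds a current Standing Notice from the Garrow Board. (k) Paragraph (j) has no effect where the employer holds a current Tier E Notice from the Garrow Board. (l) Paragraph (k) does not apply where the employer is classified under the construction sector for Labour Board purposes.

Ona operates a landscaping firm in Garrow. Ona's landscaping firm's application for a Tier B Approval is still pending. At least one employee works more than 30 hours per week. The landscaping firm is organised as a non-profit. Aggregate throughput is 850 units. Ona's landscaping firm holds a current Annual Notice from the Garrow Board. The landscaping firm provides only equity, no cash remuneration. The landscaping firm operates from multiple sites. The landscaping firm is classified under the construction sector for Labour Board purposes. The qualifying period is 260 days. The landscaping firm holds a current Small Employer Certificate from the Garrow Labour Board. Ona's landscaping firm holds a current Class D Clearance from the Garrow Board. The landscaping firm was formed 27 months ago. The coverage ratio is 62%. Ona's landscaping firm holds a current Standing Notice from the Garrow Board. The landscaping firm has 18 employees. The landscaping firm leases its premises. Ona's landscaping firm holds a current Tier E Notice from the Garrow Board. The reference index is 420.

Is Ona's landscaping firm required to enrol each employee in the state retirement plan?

Exception (a) does not apply: the Tier B Approval is not current.
Exception (b)'s conditions are all satisfied: a current Small Employer Certificate is held; a current Class D Clearance is held. Turning to paragraph (f): (f) applies — at least one employee exceeds 30 hours/week. (b) is therefore removed.
Exception (c) requires that the employer operates from a single site; but the employer operates from multiple sites, so (c) is unavailable.
Exception (d)'s conditions are all satisfied: a current Annual Notice is held; the employer is a non-profit. But applying paragraphs (h)–(l): (h) operates against (d): the qualifying period is 260 days, below the 285 days limit. (i) would limit (h) — aggregate throughput is 850 units, less than the 1,040 units limit — but (j) sets (i) aside: (j) operates against (i): a current Standing Notice is held. (k) would limit (j) — a current Tier E Notice is held — but (l) sets (k) aside: (l) operates against (k): the landscaping firm is classified under the construction sector. (d) is therefore removed.
Exception (e) requires that the reference index is under 374; but the reference index is 420, not under 374, so (e) is unavailable.
No exception displaces § 27.

Yes — Ona's landscaping firm must enrol each employee in the state retirement plan.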